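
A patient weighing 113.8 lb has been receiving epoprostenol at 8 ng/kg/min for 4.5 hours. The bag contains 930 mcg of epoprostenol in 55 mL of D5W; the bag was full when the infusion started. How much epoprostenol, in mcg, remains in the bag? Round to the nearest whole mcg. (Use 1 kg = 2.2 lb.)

Weight = 113.8 lb ÷ 2.2 lb/kg = 51.72727 kg
Dose = 8 ng/kg/min × 51.72727 kg = 413.8182 ng/min
413.8182 ng/min × 60 min/hr = 24829.09 ng/hr
Concentration = 930 mcg ÷ 55 mL = 16.90909 mcg/mL = 16909.09 ng/mL
Rate = 24829.09 ng/hr ÷ 16909.09 ng/mL = 1.468387 mL/hr
Volume infused = 1.468387 mL/hr × 4.5 hr = 6.607742 mL
Volume remaining = 55 − 6.607742 = 48.39226 mL
Drug remaining = 48.39226 mL × 16909.09 ng/mL = 818269.1 ng = 818.2691 mcg

818 mcg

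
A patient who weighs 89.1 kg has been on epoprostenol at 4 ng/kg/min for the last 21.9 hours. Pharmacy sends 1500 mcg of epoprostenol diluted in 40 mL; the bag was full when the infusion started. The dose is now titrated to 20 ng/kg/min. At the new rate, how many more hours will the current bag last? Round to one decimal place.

9.6 hours

Initial rate:
Dose = 4 ng/kg/min × 89.1 kg = 356.4 ng/min
356.4 ng/min × 60 min/hr = 21384 ng/hr
Concentration = 1500 mcg ÷ 40 mL = 37.5 mcg/mL = 37500 ng/mL
Rate = 21384 ng/hr ÷ 37500 ng/mL = 0.57024 mL/hr
Volume infused so far = 0.57024 mL/hr × 21.9 hr = 12.48826 mL
Volume remaining = 40 − 12.48826 = 27.51174 mL
New rate:
Dose = 20 ng/kg/min × 89.1 kg = 1782 ng/min
1782 ng/min × 60 min/hr = 106920 ng/hr
Rate = 106920 ng/hr ÷ 37500 ng/mL = 2.8512 mL/hr
Time remaining = 27.51174 mL ÷ 2.8512 mL/hr = 9.649181 hr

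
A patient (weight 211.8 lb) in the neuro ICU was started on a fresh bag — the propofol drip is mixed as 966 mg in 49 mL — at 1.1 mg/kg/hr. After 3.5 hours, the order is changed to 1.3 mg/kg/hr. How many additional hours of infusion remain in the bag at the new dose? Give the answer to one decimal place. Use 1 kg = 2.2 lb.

Initial rate:
Weight = 211.8 lb ÷ 2.2 lb/kg = 96.27273 kg
Dose = 1.1 mg/kg/hr × 96.27273 kg = 105.9 mg/hr
Concentration = 966 mg ÷ 49 mL = 19.71429 mg/mL
Rate = 105.9 mg/hr ÷ 19.71429 mg/mL = 5.371739 mL/hr
Volume infused so far = 5.371739 mL/hr × 3.5 hr = 18.80109 mL
Volume remaining = 49 − 18.80109 = 30.19891 mL
New rate:
Dose = 1.3 mg/kg/hr × 96.27273 kg = 125.1545 mg/hr
Rate = 125.1545 mg/hr ÷ 19.71429 mg/mL = 6.348419 mL/hr
Time remaining = 30.19891 mL ÷ 6.348419 mL/hr = 4.756919 hr

4.8 hours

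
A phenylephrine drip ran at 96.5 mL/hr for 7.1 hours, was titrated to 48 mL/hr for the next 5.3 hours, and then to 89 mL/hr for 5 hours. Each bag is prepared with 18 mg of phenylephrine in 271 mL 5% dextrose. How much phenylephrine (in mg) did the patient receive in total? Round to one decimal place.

92.0 mg

Concentration = 18 mg ÷ 271 mL = 0.06642066 mg/mL
Stage 1: 96.5 mL/hr × 7.1 hr = 685.15 mL → 685.15 mL × 0.06642066 mg/mL = 45.50812 mg
Stage 2: 48 mL/hr × 5.3 hr = 254.4 mL → 254.4 mL × 0.06642066 mg/mL = 16.89742 mg
Stage 3: 89 mL/hr × 5 hr = 445 mL → 445 mL × 0.06642066 mg/mL = 29.5572 mg
Total = 45.50812 + 16.89742 + 29.5572 = 91.96273 mg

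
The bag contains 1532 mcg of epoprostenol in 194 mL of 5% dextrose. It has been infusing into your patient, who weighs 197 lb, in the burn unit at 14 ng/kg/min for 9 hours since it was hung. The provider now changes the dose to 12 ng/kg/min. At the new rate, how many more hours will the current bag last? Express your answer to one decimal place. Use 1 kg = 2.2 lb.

Initial rate:
Weight = 197 lb ÷ 2.2 lb/kg = 89.54545 kg
Dose = 14 ng/kg/min × 89.54545 kg = 1253.636 ng/min
1253.636 ng/min × 60 min/hr = 75218.18 ng/hr
Concentration = 1532 mcg ÷ 194 mL = 7.896907 mcg/mL = 7896.907 ng/mL
Rate = 75218.18 ng/hr ÷ 7896.907 ng/mL = 9.525018 mL/hr
Volume infused so far = 9.525018 mL/hr × 9 hr = 85.72516 mL
Volume remaining = 194 − 85.72516 = 108.2748 mL
New rate:
Dose = 12 ng/kg/min × 89.54545 kg = 1074.545 ng/min
1074.545 ng/min × 60 min/hr = 64472.73 ng/hr
Rate = 64472.73 ng/hr ÷ 7896.907 ng/mL = 8.164301 mL/hr
Time remaining = 108.2748 mL ÷ 8.164301 mL/hr = 13.26199 hr

13.3 hours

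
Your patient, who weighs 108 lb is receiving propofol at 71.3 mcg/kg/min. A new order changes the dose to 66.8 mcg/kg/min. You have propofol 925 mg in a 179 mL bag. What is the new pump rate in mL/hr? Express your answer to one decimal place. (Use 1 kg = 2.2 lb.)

Weight = 108 lb ÷ 2.2 lb/kg = 49.09091 kg
Dose = 66.8 mcg/kg/min × 49.09091 kg = 3279.273 mcg/min
3279.273 mcg/min × 60 min/hr = 196756.4 mcg/hr
Concentration = 925 mg ÷ 179 mL = 5.167598 mg/mL = 5167.598 mcg/mL
Rate = 196756.4 mcg/hr ÷ 5167.598 mcg/mL = 38.07502 mL/hr

38.1 mL/hr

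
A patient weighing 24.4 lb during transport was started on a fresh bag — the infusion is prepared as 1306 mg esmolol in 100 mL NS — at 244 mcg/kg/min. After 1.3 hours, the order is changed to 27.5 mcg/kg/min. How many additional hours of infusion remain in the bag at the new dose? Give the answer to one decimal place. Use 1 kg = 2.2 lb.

59.8 hours

Initial rate:
Weight = 24.4 lb ÷ 2.2 lb/kg = 11.09091 kg
Dose = 244 mcg/kg/min × 11.09091 kg = 2706.182 mcg/min
2706.182 mcg/min × 60 min/hr = 162370.9 mcg/hr
Concentration = 1306 mg ÷ 100 mL = 13.06 mg/mL = 13060 mcg/mL
Rate = 162370.9 mcg/hr ÷ 13060 mcg/mL = 12.43269 mL/hr
Volume infused so far = 12.43269 mL/hr × 1.3 hr = 16.16249 mL
Volume remaining = 100 − 16.16249 = 83.83751 mL
New rate:
Dose = 27.5 mcg/kg/min × 11.09091 kg = 305 mcg/min
305 mcg/min × 60 min/hr = 18300 mcg/hr
Rate = 18300 mcg/hr ÷ 13060 mcg/mL = 1.401225 mL/hr
Time remaining = 83.83751 mL ÷ 1.401225 mL/hr = 59.83157 hr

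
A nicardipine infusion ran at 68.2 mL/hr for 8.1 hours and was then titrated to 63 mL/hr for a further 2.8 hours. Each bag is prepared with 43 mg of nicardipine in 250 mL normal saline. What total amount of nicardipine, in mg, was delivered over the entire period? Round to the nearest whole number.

125 mg

Concentration = 43 mg ÷ 250 mL = 0.172 mg/mL
Stage 1: 68.2 mL/hr × 8.1 hr = 552.42 mL → 552.42 mL × 0.172 mg/mL = 95.01624 mg
Stage 2: 63 mL/hr × 2.8 hr = 176.4 mL → 176.4 mL × 0.172 mg/mL = 30.3408 mg
Total = 95.01624 + 30.3408 = 125.357 mg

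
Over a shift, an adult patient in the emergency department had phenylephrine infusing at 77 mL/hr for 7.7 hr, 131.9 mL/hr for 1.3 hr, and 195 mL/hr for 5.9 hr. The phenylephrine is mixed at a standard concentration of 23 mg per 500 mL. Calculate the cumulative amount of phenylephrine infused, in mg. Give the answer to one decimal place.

88.1 mg

Concentration = 23 mg ÷ 500 mL = 0.046 mg/mL
Stage 1: 77 mL/hr × 7.7 hr = 592.9 mL → 592.9 mL × 0.046 mg/mL = 27.2734 mg
Stage 2: 131.9 mL/hr × 1.3 hr = 171.47 mL → 171.47 mL × 0.046 mg/mL = 7.88762 mg
Stage 3: 195 mL/hr × 5.9 hr = 1150.5 mL → 1150.5 mL × 0.046 mg/mL = 52.923 mg
Total = 27.2734 + 7.88762 + 52.923 = 88.08402 mg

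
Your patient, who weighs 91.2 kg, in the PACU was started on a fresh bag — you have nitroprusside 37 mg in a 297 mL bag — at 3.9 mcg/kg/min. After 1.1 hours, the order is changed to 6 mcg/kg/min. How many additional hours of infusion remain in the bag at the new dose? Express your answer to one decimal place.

Initial rate:
Dose = 3.9 mcg/kg/min × 91.2 kg = 355.68 mcg/min
355.68 mcg/min × 60 min/hr = 21340.8 mcg/hr
Concentration = 37 mg ÷ 297 mL = 0.1245791 mg/mL = 124.5791 mcg/mL
Rate = 21340.8 mcg/hr ÷ 124.5791 mcg/mL = 171.3032 mL/hr
Volume infused so far = 171.3032 mL/hr × 1.1 hr = 188.4335 mL
Volume remaining = 297 − 188.4335 = 108.5665 mL
New rate:
Dose = 6 mcg/kg/min × 91.2 kg = 547.2 mcg/min
547.2 mcg/min × 60 min/hr = 32832 mcg/hr
Rate = 32832 mcg/hr ÷ 124.5791 mcg/mL = 263.5434 mL/hr
Time remaining = 108.5665 mL ÷ 263.5434 mL/hr = 0.4119493 hr

0.4 hours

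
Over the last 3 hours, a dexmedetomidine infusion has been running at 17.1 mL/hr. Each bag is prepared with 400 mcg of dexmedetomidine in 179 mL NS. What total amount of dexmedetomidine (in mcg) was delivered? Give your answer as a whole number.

Concentration = 400 mcg ÷ 179 mL = 2.234637 mcg/mL
Drug rate = 17.1 mL/hr × 2.234637 mcg/mL = 38.21229 mcg/hr
Total = 38.21229 mcg/hr × 3 hr = 114.6369 mcg

115 mcg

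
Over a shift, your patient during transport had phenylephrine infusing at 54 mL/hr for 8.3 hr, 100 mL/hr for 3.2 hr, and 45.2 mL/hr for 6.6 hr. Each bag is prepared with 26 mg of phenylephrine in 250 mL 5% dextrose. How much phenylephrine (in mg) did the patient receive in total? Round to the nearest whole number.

Concentration = 26 mg ÷ 250 mL = 0.104 mg/mL
Stage 1: 54 mL/hr × 8.3 hr = 448.2 mL → 448.2 mL × 0.104 mg/mL = 46.6128 mg
Stage 2: 100 mL/hr × 3.2 hr = 320 mL → 320 mL × 0.104 mg/mL = 33.28 mg
Stage 3: 45.2 mL/hr × 6.6 hr = 298.32 mL → 298.32 mL × 0.104 mg/mL = 31.02528 mg
Total = 46.6128 + 33.28 + 31.02528 = 110.9181 mg

111 mg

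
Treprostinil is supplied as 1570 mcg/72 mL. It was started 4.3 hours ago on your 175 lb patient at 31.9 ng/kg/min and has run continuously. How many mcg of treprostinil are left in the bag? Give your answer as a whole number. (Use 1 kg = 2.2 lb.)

915 mcg

Weight = 175 lb ÷ 2.2 lb/kg = 79.54545 kg
Dose = 31.9 ng/kg/min × 79.54545 kg = 2537.5 ng/min
2537.5 ng/min × 60 min/hr = 152250 ng/hr
Concentration = 1570 mcg ÷ 72 mL = 21.80556 mcg/mL = 21805.56 ng/mL
Rate = 152250 ng/hr ÷ 21805.56 ng/mL = 6.982166 mL/hr
Volume infused = 6.982166 mL/hr × 4.3 hr = 30.02331 mL
Volume remaining = 72 − 30.02331 = 41.97669 mL
Drug remaining = 41.97669 mL × 21805.56 ng/mL = 915325 ng = 915.325 mcg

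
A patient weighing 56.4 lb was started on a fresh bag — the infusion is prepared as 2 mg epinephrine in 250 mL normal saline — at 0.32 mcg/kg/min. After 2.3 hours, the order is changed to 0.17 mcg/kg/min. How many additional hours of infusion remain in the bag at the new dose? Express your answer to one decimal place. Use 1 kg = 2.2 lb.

3.3 hours

Initial rate:
Weight = 56.4 lb ÷ 2.2 lb/kg = 25.63636 kg
Dose = 0.32 mcg/kg/min × 25.63636 kg = 8.203636 mcg/min
8.203636 mcg/min × 60 min/hr = 492.2182 mcg/hr
Concentration = 2 mg ÷ 250 mL = 0.008 mg/mL = 8 mcg/mL
Rate = 492.2182 mcg/hr ÷ 8 mcg/mL = 61.52727 mL/hr
Volume infused so far = 61.52727 mL/hr × 2.3 hr = 141.5127 mL
Volume remaining = 250 − 141.5127 = 108.4873 mL
New rate:
Dose = 0.17 mcg/kg/min × 25.63636 kg = 4.358182 mcg/min
4.358182 mcg/min × 60 min/hr = 261.4909 mcg/hr
Rate = 261.4909 mcg/hr ÷ 8 mcg/mL = 32.68636 mL/hr
Time remaining = 108.4873 mL ÷ 32.68636 mL/hr = 3.319038 hr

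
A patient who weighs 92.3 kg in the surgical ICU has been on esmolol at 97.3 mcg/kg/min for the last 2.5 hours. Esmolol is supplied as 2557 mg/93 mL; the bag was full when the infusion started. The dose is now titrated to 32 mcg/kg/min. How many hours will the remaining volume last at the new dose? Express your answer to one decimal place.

6.8 hours

Initial rate:
Dose = 97.3 mcg/kg/min × 92.3 kg = 8980.79 mcg/min
8980.79 mcg/min × 60 min/hr = 538847.4 mcg/hr
Concentration = 2557 mg ÷ 93 mL = 27.49462 mg/mL = 27494.62 mcg/mL
Rate = 538847.4 mcg/hr ÷ 27494.62 mcg/mL = 19.59828 mL/hr
Volume infused so far = 19.59828 mL/hr × 2.5 hr = 48.99571 mL
Volume remaining = 93 − 48.99571 = 44.00429 mL
New rate:
Dose = 32 mcg/kg/min × 92.3 kg = 2953.6 mcg/min
2953.6 mcg/min × 60 min/hr = 177216 mcg/hr
Rate = 177216 mcg/hr ÷ 27494.62 mcg/mL = 6.445478 mL/hr
Time remaining = 44.00429 mL ÷ 6.445478 mL/hr = 6.827157 hr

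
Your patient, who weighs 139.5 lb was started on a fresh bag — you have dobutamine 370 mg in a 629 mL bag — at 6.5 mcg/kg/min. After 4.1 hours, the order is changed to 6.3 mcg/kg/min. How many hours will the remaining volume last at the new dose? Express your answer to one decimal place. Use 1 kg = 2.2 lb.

Initial rate:
Weight = 139.5 lb ÷ 2.2 lb/kg = 63.40909 kg
Dose = 6.5 mcg/kg/min × 63.40909 kg = 412.1591 mcg/min
412.1591 mcg/min × 60 min/hr = 24729.55 mcg/hr
Concentration = 370 mg ÷ 629 mL = 0.5882353 mg/mL = 588.2353 mcg/mL
Rate = 24729.55 mcg/hr ÷ 588.2353 mcg/mL = 42.04023 mL/hr
Volume infused so far = 42.04023 mL/hr × 4.1 hr = 172.3649 mL
Volume remaining = 629 − 172.3649 = 456.6351 mL
New rate:
Dose = 6.3 mcg/kg/min × 63.40909 kg = 399.4773 mcg/min
399.4773 mcg/min × 60 min/hr = 23968.64 mcg/hr
Rate = 23968.64 mcg/hr ÷ 588.2353 mcg/mL = 40.74668 mL/hr
Time remaining = 456.6351 mL ÷ 40.74668 mL/hr = 11.20668 hr

11.2 hours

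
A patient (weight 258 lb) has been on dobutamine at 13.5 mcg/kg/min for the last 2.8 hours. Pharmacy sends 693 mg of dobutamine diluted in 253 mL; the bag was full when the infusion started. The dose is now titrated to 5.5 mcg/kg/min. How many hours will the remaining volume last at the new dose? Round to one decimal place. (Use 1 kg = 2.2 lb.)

11.0 hours

Initial rate:
Weight = 258 lb ÷ 2.2 lb/kg = 117.2727 kg
Dose = 13.5 mcg/kg/min × 117.2727 kg = 1583.182 mcg/min
1583.182 mcg/min × 60 min/hr = 94990.91 mcg/hr
Concentration = 693 mg ÷ 253 mL = 2.73913 mg/mL = 2739.13 mcg/mL
Rate = 94990.91 mcg/hr ÷ 2739.13 mcg/mL = 34.67922 mL/hr
Volume infused so far = 34.67922 mL/hr × 2.8 hr = 97.10182 mL
Volume remaining = 253 − 97.10182 = 155.8982 mL
New rate:
Dose = 5.5 mcg/kg/min × 117.2727 kg = 645 mcg/min
645 mcg/min × 60 min/hr = 38700 mcg/hr
Rate = 38700 mcg/hr ÷ 2739.13 mcg/mL = 14.12857 mL/hr
Time remaining = 155.8982 mL ÷ 14.12857 mL/hr = 11.03425 hr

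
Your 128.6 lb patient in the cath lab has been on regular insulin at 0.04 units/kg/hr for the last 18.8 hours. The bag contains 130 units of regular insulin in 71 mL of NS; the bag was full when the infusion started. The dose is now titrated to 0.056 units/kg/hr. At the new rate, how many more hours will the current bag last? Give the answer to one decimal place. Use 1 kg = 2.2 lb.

Initial rate:
Weight = 128.6 lb ÷ 2.2 lb/kg = 58.45455 kg
Dose = 0.04 units/kg/hr × 58.45455 kg = 2.338182 units/hr
Concentration = 130 units ÷ 71 mL = 1.830986 units/mL
Rate = 2.338182 units/hr ÷ 1.830986 units/mL = 1.277007 mL/hr
Volume infused so far = 1.277007 mL/hr × 18.8 hr = 24.00773 mL
Volume remaining = 71 − 24.00773 = 46.99227 mL
New rate:
Dose = 0.056 units/kg/hr × 58.45455 kg = 3.273455 units/hr
Rate = 3.273455 units/hr ÷ 1.830986 units/mL = 1.78781 mL/hr
Time remaining = 46.99227 mL ÷ 1.78781 mL/hr = 26.28483 hr

26.3 hours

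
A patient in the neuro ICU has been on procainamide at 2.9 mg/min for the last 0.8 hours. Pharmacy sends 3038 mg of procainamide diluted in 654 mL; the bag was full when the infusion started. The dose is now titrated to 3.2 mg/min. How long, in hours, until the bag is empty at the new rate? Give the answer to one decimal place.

15.1 hours

Initial rate:
2.9 mg/min × 60 min/hr = 174 mg/hr
Concentration = 3038 mg ÷ 654 mL = 4.64526 mg/mL
Rate = 174 mg/hr ÷ 4.64526 mg/mL = 37.45754 mL/hr
Volume infused so far = 37.45754 mL/hr × 0.8 hr = 29.96603 mL
Volume remaining = 654 − 29.96603 = 624.034 mL
New rate:
3.2 mg/min × 60 min/hr = 192 mg/hr
Rate = 192 mg/hr ÷ 4.64526 mg/mL = 41.33246 mL/hr
Time remaining = 624.034 mL ÷ 41.33246 mL/hr = 15.09792 hr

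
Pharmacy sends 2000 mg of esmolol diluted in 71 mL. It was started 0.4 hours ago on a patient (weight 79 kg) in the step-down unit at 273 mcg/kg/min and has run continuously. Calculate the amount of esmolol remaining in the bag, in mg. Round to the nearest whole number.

Dose = 273 mcg/kg/min × 79 kg = 21567 mcg/min
21567 mcg/min × 60 min/hr = 1294020 mcg/hr
Concentration = 2000 mg ÷ 71 mL = 28.16901 mg/mL = 28169.01 mcg/mL
Rate = 1294020 mcg/hr ÷ 28169.01 mcg/mL = 45.93771 mL/hr
Volume infused = 45.93771 mL/hr × 0.4 hr = 18.37508 mL
Volume remaining = 71 − 18.37508 = 52.62492 mL
Drug remaining = 52.62492 mL × 28169.01 mcg/mL = 1482392 mcg = 1482.392 mg

1482 mg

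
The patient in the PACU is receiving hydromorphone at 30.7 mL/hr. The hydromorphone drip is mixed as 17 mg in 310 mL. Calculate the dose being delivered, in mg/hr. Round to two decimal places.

Concentration = 17 mg ÷ 310 mL = 0.05483871 mg/mL
Drug rate = 30.7 mL/hr × 0.05483871 mg/mL = 1.683548 mg/hr

1.68 mg/hr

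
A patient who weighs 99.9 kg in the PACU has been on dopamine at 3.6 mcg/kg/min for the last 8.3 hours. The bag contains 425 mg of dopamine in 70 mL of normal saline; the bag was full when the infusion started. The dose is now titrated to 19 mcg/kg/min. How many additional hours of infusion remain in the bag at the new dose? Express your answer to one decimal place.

Initial rate:
Dose = 3.6 mcg/kg/min × 99.9 kg = 359.64 mcg/min
359.64 mcg/min × 60 min/hr = 21578.4 mcg/hr
Concentration = 425 mg ÷ 70 mL = 6.071429 mg/mL = 6071.429 mcg/mL
Rate = 21578.4 mcg/hr ÷ 6071.429 mcg/mL = 3.554089 mL/hr
Volume infused so far = 3.554089 mL/hr × 8.3 hr = 29.49894 mL
Volume remaining = 70 − 29.49894 = 40.50106 mL
New rate:
Dose = 19 mcg/kg/min × 99.9 kg = 1898.1 mcg/min
1898.1 mcg/min × 60 min/hr = 113886 mcg/hr
Rate = 113886 mcg/hr ÷ 6071.429 mcg/mL = 18.75769 mL/hr
Time remaining = 40.50106 mL ÷ 18.75769 mL/hr = 2.15917 hr

2.2 hours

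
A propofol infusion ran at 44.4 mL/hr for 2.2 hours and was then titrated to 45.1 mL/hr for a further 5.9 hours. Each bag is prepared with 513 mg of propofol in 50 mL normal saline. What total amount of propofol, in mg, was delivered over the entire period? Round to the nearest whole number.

Concentration = 513 mg ÷ 50 mL = 10.26 mg/mL
Stage 1: 44.4 mL/hr × 2.2 hr = 97.68 mL → 97.68 mL × 10.26 mg/mL = 1002.197 mg
Stage 2: 45.1 mL/hr × 5.9 hr = 266.09 mL → 266.09 mL × 10.26 mg/mL = 2730.083 mg
Total = 1002.197 + 2730.083 = 3732.28 mg

3732 mg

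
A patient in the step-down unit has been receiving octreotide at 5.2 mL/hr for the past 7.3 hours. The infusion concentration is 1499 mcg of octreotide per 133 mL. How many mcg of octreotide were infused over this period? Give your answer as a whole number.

428 mcg

Concentration = 1499 mcg ÷ 133 mL = 11.27068 mcg/mL
Drug rate = 5.2 mL/hr × 11.27068 mcg/mL = 58.60752 mcg/hr
Total = 58.60752 mcg/hr × 7.3 hr = 427.8349 mcg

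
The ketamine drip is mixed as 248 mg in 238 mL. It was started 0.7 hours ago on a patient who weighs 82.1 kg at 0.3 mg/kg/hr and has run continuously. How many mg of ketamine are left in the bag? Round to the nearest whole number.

Dose = 0.3 mg/kg/hr × 82.1 kg = 24.63 mg/hr
Concentration = 248 mg ÷ 238 mL = 1.042017 mg/mL
Rate = 24.63 mg/hr ÷ 1.042017 mg/mL = 23.63685 mL/hr
Volume infused = 23.63685 mL/hr × 0.7 hr = 16.5458 mL
Volume remaining = 238 − 16.5458 = 221.4542 mL
Drug remaining = 221.4542 mL × 1.042017 mg/mL = 230.759 mg

231 mg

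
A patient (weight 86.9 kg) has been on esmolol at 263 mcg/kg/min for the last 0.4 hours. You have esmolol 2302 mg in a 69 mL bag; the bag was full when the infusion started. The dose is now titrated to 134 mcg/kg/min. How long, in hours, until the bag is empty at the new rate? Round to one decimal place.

Initial rate:
Dose = 263 mcg/kg/min × 86.9 kg = 22854.7 mcg/min
22854.7 mcg/min × 60 min/hr = 1371282 mcg/hr
Concentration = 2302 mg ÷ 69 mL = 33.36232 mg/mL = 33362.32 mcg/mL
Rate = 1371282 mcg/hr ÷ 33362.32 mcg/mL = 41.10272 mL/hr
Volume infused so far = 41.10272 mL/hr × 0.4 hr = 16.44109 mL
Volume remaining = 69 − 16.44109 = 52.55891 mL
New rate:
Dose = 134 mcg/kg/min × 86.9 kg = 11644.6 mcg/min
11644.6 mcg/min × 60 min/hr = 698676 mcg/hr
Rate = 698676 mcg/hr ÷ 33362.32 mcg/mL = 20.94207 mL/hr
Time remaining = 52.55891 mL ÷ 20.94207 mL/hr = 2.509729 hr

2.5 hours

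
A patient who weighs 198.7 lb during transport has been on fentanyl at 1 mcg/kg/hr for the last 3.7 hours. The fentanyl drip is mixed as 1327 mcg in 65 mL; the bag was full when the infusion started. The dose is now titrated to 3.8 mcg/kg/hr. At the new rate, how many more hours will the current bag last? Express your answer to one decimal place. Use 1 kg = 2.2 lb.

2.9 hours

Initial rate:
Weight = 198.7 lb ÷ 2.2 lb/kg = 90.31818 kg
Dose = 1 mcg/kg/hr × 90.31818 kg = 90.31818 mcg/hr
Concentration = 1327 mcg ÷ 65 mL = 20.41538 mcg/mL
Rate = 90.31818 mcg/hr ÷ 20.41538 mcg/mL = 4.424025 mL/hr
Volume infused so far = 4.424025 mL/hr × 3.7 hr = 16.36889 mL
Volume remaining = 65 − 16.36889 = 48.63111 mL
New rate:
Dose = 3.8 mcg/kg/hr × 90.31818 kg = 343.2091 mcg/hr
Rate = 343.2091 mcg/hr ÷ 20.41538 mcg/mL = 16.8113 mL/hr
Time remaining = 48.63111 mL ÷ 16.8113 mL/hr = 2.892763 hr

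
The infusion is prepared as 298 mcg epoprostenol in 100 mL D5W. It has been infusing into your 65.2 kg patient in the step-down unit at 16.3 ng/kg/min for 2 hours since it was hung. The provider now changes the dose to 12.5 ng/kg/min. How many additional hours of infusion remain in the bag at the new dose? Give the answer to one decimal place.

3.5 hours

Initial rate:
Dose = 16.3 ng/kg/min × 65.2 kg = 1062.76 ng/min
1062.76 ng/min × 60 min/hr = 63765.6 ng/hr
Concentration = 298 mcg ÷ 100 mL = 2.98 mcg/mL = 2980 ng/mL
Rate = 63765.6 ng/hr ÷ 2980 ng/mL = 21.39785 mL/hr
Volume infused so far = 21.39785 mL/hr × 2 hr = 42.7957 mL
Volume remaining = 100 − 42.7957 = 57.2043 mL
New rate:
Dose = 12.5 ng/kg/min × 65.2 kg = 815 ng/min
815 ng/min × 60 min/hr = 48900 ng/hr
Rate = 48900 ng/hr ÷ 2980 ng/mL = 16.4094 mL/hr
Time remaining = 57.2043 mL ÷ 16.4094 mL/hr = 3.48607 hr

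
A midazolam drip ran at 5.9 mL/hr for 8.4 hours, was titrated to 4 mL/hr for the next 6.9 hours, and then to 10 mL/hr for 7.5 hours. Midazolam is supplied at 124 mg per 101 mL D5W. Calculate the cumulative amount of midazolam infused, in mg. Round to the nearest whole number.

187 mg

Concentration = 124 mg ÷ 101 mL = 1.227723 mg/mL
Stage 1: 5.9 mL/hr × 8.4 hr = 49.56 mL → 49.56 mL × 1.227723 mg/mL = 60.84594 mg
Stage 2: 4 mL/hr × 6.9 hr = 27.6 mL → 27.6 mL × 1.227723 mg/mL = 33.88515 mg
Stage 3: 10 mL/hr × 7.5 hr = 75 mL → 75 mL × 1.227723 mg/mL = 92.07921 mg
Total = 60.84594 + 33.88515 + 92.07921 = 186.8103 mg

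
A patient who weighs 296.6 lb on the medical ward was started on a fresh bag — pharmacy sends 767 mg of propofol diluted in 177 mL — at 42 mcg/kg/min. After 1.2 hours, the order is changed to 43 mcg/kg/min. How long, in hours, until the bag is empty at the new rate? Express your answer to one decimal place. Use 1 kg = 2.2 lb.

1.0 hours

Initial rate:
Weight = 296.6 lb ÷ 2.2 lb/kg = 134.8182 kg
Dose = 42 mcg/kg/min × 134.8182 kg = 5662.364 mcg/min
5662.364 mcg/min × 60 min/hr = 339741.8 mcg/hr
Concentration = 767 mg ÷ 177 mL = 4.333333 mg/mL = 4333.333 mcg/mL
Rate = 339741.8 mcg/hr ÷ 4333.333 mcg/mL = 78.40196 mL/hr
Volume infused so far = 78.40196 mL/hr × 1.2 hr = 94.08235 mL
Volume remaining = 177 − 94.08235 = 82.91765 mL
New rate:
Dose = 43 mcg/kg/min × 134.8182 kg = 5797.182 mcg/min
5797.182 mcg/min × 60 min/hr = 347830.9 mcg/hr
Rate = 347830.9 mcg/hr ÷ 4333.333 mcg/mL = 80.26867 mL/hr
Time remaining = 82.91765 mL ÷ 80.26867 mL/hr = 1.033001 hr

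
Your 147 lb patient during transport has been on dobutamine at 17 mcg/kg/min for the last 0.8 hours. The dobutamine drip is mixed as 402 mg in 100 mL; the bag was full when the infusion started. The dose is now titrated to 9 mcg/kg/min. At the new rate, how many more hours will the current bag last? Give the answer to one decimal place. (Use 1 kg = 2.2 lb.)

9.6 hours

Initial rate:
Weight = 147 lb ÷ 2.2 lb/kg = 66.81818 kg
Dose = 17 mcg/kg/min × 66.81818 kg = 1135.909 mcg/min
1135.909 mcg/min × 60 min/hr = 68154.55 mcg/hr
Concentration = 402 mg ÷ 100 mL = 4.02 mg/mL = 4020 mcg/mL
Rate = 68154.55 mcg/hr ÷ 4020 mcg/mL = 16.95387 mL/hr
Volume infused so far = 16.95387 mL/hr × 0.8 hr = 13.56309 mL
Volume remaining = 100 − 13.56309 = 86.43691 mL
New rate:
Dose = 9 mcg/kg/min × 66.81818 kg = 601.3636 mcg/min
601.3636 mcg/min × 60 min/hr = 36081.82 mcg/hr
Rate = 36081.82 mcg/hr ÷ 4020 mcg/mL = 8.975577 mL/hr
Time remaining = 86.43691 mL ÷ 8.975577 mL/hr = 9.630234 hr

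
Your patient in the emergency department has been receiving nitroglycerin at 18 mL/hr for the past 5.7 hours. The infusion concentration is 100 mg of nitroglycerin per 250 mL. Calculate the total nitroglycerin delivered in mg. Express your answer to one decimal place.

Concentration = 100 mg ÷ 250 mL = 0.4 mg/mL = 400 mcg/mL
Drug rate = 18 mL/hr × 400 mcg/mL = 7200 mcg/hr
Total = 7200 mcg/hr × 5.7 hr = 41040 mcg = 41.04 mg

41.0 mg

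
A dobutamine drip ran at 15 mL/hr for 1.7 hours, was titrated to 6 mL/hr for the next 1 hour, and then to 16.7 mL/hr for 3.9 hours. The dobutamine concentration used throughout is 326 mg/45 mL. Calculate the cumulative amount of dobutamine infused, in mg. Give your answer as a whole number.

Concentration = 326 mg ÷ 45 mL = 7.244444 mg/mL
Stage 1: 15 mL/hr × 1.7 hr = 25.5 mL → 25.5 mL × 7.244444 mg/mL = 184.7333 mg
Stage 2: 6 mL/hr × 1 hr = 6 mL → 6 mL × 7.244444 mg/mL = 43.46667 mg
Stage 3: 16.7 mL/hr × 3.9 hr = 65.13 mL → 65.13 mL × 7.244444 mg/mL = 471.8307 mg
Total = 184.7333 + 43.46667 + 471.8307 = 700.0307 mg

700 mg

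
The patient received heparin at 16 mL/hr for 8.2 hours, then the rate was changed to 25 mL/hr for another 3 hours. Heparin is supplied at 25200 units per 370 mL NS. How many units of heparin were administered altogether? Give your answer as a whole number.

14044 units

Concentration = 25200 units ÷ 370 mL = 68.10811 units/mL
Stage 1: 16 mL/hr × 8.2 hr = 131.2 mL → 131.2 mL × 68.10811 units/mL = 8935.784 units
Stage 2: 25 mL/hr × 3 hr = 75 mL → 75 mL × 68.10811 units/mL = 5108.108 units
Total = 8935.784 + 5108.108 = 14043.89 units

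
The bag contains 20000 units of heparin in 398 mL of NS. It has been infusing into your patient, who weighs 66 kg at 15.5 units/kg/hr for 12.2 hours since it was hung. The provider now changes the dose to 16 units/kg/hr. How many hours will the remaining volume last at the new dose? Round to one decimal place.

Initial rate:
Dose = 15.5 units/kg/hr × 66 kg = 1023 units/hr
Concentration = 20000 units ÷ 398 mL = 50.25126 units/mL
Rate = 1023 units/hr ÷ 50.25126 units/mL = 20.3577 mL/hr
Volume infused so far = 20.3577 mL/hr × 12.2 hr = 248.3639 mL
Volume remaining = 398 − 248.3639 = 149.6361 mL
New rate:
Dose = 16 units/kg/hr × 66 kg = 1056 units/hr
Rate = 1056 units/hr ÷ 50.25126 units/mL = 21.0144 mL/hr
Time remaining = 149.6361 mL ÷ 21.0144 mL/hr = 7.120644 hr

7.1 hours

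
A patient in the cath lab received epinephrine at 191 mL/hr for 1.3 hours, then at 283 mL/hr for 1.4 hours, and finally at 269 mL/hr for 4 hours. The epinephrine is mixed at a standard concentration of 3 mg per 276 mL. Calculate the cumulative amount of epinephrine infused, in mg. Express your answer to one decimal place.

Concentration = 3 mg ÷ 276 mL = 0.01086957 mg/mL
Stage 1: 191 mL/hr × 1.3 hr = 248.3 mL → 248.3 mL × 0.01086957 mg/mL = 2.698913 mg
Stage 2: 283 mL/hr × 1.4 hr = 396.2 mL → 396.2 mL × 0.01086957 mg/mL = 4.306522 mg
Stage 3: 269 mL/hr × 4 hr = 1076 mL → 1076 mL × 0.01086957 mg/mL = 11.69565 mg
Total = 2.698913 + 4.306522 + 11.69565 = 18.70109 mg

18.7 mg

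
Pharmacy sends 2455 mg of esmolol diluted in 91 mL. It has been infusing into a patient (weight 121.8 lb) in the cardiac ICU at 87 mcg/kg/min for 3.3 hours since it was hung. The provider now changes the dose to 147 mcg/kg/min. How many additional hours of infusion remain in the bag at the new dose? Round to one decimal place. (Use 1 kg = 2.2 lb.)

3.1 hours

Initial rate:
Weight = 121.8 lb ÷ 2.2 lb/kg = 55.36364 kg
Dose = 87 mcg/kg/min × 55.36364 kg = 4816.636 mcg/min
4816.636 mcg/min × 60 min/hr = 288998.2 mcg/hr
Concentration = 2455 mg ÷ 91 mL = 26.97802 mg/mL = 26978.02 mcg/mL
Rate = 288998.2 mcg/hr ÷ 26978.02 mcg/mL = 10.71236 mL/hr
Volume infused so far = 10.71236 mL/hr × 3.3 hr = 35.35078 mL
Volume remaining = 91 − 35.35078 = 55.64922 mL
New rate:
Dose = 147 mcg/kg/min × 55.36364 kg = 8138.455 mcg/min
8138.455 mcg/min × 60 min/hr = 488307.3 mcg/hr
Rate = 488307.3 mcg/hr ÷ 26978.02 mcg/mL = 18.10019 mL/hr
Time remaining = 55.64922 mL ÷ 18.10019 mL/hr = 3.074511 hr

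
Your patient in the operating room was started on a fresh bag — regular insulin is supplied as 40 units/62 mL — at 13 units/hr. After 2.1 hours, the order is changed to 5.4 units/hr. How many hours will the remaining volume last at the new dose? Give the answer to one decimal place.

2.4 hours

Initial rate:
Concentration = 40 units ÷ 62 mL = 0.6451613 units/mL
Rate = 13 units/hr ÷ 0.6451613 units/mL = 20.15 mL/hr
Volume infused so far = 20.15 mL/hr × 2.1 hr = 42.315 mL
Volume remaining = 62 − 42.315 = 19.685 mL
New rate:
Rate = 5.4 units/hr ÷ 0.6451613 units/mL = 8.37 mL/hr
Time remaining = 19.685 mL ÷ 8.37 mL/hr = 2.351852 hr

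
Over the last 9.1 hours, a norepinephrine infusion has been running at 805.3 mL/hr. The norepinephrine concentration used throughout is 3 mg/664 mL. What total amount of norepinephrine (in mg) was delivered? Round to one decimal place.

33.1 mg

Concentration = 3 mg ÷ 664 mL = 0.004518072 mg/mL = 4.518072 mcg/mL
Drug rate = 805.3 mL/hr × 4.518072 mcg/mL = 3638.404 mcg/hr
Total = 3638.404 mcg/hr × 9.1 hr = 33109.47 mcg = 33.10947 mg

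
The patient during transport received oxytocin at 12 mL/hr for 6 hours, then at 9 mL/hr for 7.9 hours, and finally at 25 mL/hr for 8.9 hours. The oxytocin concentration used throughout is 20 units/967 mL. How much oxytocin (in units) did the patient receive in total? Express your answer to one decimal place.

7.6 units

Concentration = 20 units ÷ 967 mL = 0.02068252 units/mL
Stage 1: 12 mL/hr × 6 hr = 72 mL → 72 mL × 0.02068252 units/mL = 1.489142 units
Stage 2: 9 mL/hr × 7.9 hr = 71.1 mL → 71.1 mL × 0.02068252 units/mL = 1.470527 units
Stage 3: 25 mL/hr × 8.9 hr = 222.5 mL → 222.5 mL × 0.02068252 units/mL = 4.601861 units
Total = 1.489142 + 1.470527 + 4.601861 = 7.561531 units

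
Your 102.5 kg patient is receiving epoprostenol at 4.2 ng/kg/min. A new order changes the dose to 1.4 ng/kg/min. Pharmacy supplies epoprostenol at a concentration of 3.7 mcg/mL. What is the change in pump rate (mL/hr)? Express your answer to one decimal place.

At the current dose:
Dose = 4.2 ng/kg/min × 102.5 kg = 430.5 ng/min
430.5 ng/min × 60 min/hr = 25830 ng/hr
Concentration = 3.7 mcg/mL = 3700 ng/mL
Rate = 25830 ng/hr ÷ 3700 ng/mL = 6.981081 mL/hr
At the new dose:
Dose = 1.4 ng/kg/min × 102.5 kg = 143.5 ng/min
143.5 ng/min × 60 min/hr = 8610 ng/hr
Rate = 8610 ng/hr ÷ 3700 ng/mL = 2.327027 mL/hr
Change = 2.327027 − 6.981081 = -4.654054 mL/hr → 4.654054 mL/hr decrease

4.7 mL/hr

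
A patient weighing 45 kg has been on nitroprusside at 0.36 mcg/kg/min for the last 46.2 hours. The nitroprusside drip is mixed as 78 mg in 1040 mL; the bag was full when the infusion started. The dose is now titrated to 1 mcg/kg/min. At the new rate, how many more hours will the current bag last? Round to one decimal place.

Initial rate:
Dose = 0.36 mcg/kg/min × 45 kg = 16.2 mcg/min
16.2 mcg/min × 60 min/hr = 972 mcg/hr
Concentration = 78 mg ÷ 1040 mL = 0.075 mg/mL = 75 mcg/mL
Rate = 972 mcg/hr ÷ 75 mcg/mL = 12.96 mL/hr
Volume infused so far = 12.96 mL/hr × 46.2 hr = 598.752 mL
Volume remaining = 1040 − 598.752 = 441.248 mL
New rate:
Dose = 1 mcg/kg/min × 45 kg = 45 mcg/min
45 mcg/min × 60 min/hr = 2700 mcg/hr
Rate = 2700 mcg/hr ÷ 75 mcg/mL = 36 mL/hr
Time remaining = 441.248 mL ÷ 36 mL/hr = 12.25689 hr

12.3 hours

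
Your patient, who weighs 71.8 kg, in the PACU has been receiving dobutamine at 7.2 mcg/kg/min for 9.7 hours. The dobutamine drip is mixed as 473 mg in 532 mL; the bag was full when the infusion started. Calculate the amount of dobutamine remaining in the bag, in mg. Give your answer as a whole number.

172 mg

Dose = 7.2 mcg/kg/min × 71.8 kg = 516.96 mcg/min
516.96 mcg/min × 60 min/hr = 31017.6 mcg/hr
Concentration = 473 mg ÷ 532 mL = 0.8890977 mg/mL = 889.0977 mcg/mL
Rate = 31017.6 mcg/hr ÷ 889.0977 mcg/mL = 34.8866 mL/hr
Volume infused = 34.8866 mL/hr × 9.7 hr = 338.4 mL
Volume remaining = 532 − 338.4 = 193.6 mL
Drug remaining = 193.6 mL × 889.0977 mcg/mL = 172129.3 mcg = 172.1293 mg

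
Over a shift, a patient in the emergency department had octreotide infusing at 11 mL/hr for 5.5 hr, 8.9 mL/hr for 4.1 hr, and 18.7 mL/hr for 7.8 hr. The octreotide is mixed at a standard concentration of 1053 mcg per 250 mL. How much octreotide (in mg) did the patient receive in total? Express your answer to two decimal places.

1.02 mg

Concentration = 1053 mcg ÷ 250 mL = 4.212 mcg/mL
Stage 1: 11 mL/hr × 5.5 hr = 60.5 mL → 60.5 mL × 4.212 mcg/mL = 254.826 mcg
Stage 2: 8.9 mL/hr × 4.1 hr = 36.49 mL → 36.49 mL × 4.212 mcg/mL = 153.6959 mcg
Stage 3: 18.7 mL/hr × 7.8 hr = 145.86 mL → 145.86 mL × 4.212 mcg/mL = 614.3623 mcg
Total = 254.826 + 153.6959 + 614.3623 = 1022.884 mcg = 1.022884 mg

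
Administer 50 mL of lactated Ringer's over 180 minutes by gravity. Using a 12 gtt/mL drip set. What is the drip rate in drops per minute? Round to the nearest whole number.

3 gtt/min

50 mL ÷ (180 min) = 0.2777778 mL/min
0.2777778 mL/min × 12 gtt/mL = 3.333333 gtt/min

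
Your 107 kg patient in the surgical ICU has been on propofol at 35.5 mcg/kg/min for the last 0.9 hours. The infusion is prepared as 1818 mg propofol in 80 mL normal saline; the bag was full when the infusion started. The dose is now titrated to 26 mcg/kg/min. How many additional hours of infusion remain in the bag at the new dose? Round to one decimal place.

Initial rate:
Dose = 35.5 mcg/kg/min × 107 kg = 3798.5 mcg/min
3798.5 mcg/min × 60 min/hr = 227910 mcg/hr
Concentration = 1818 mg ÷ 80 mL = 22.725 mg/mL = 22725 mcg/mL
Rate = 227910 mcg/hr ÷ 22725 mcg/mL = 10.02904 mL/hr
Volume infused so far = 10.02904 mL/hr × 0.9 hr = 9.026139 mL
Volume remaining = 80 − 9.026139 = 70.97386 mL
New rate:
Dose = 26 mcg/kg/min × 107 kg = 2782 mcg/min
2782 mcg/min × 60 min/hr = 166920 mcg/hr
Rate = 166920 mcg/hr ÷ 22725 mcg/mL = 7.345215 mL/hr
Time remaining = 70.97386 mL ÷ 7.345215 mL/hr = 9.662599 hr

9.7 hours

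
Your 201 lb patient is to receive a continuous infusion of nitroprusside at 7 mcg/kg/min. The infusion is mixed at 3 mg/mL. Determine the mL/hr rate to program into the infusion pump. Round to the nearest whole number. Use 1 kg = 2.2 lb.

Weight = 201 lb ÷ 2.2 lb/kg = 91.36364 kg
Dose = 7 mcg/kg/min × 91.36364 kg = 639.5455 mcg/min
639.5455 mcg/min × 60 min/hr = 38372.73 mcg/hr
Concentration = 3 mg/mL = 3000 mcg/mL
Rate = 38372.73 mcg/hr ÷ 3000 mcg/mL = 12.79091 mL/hr

13 mL/hr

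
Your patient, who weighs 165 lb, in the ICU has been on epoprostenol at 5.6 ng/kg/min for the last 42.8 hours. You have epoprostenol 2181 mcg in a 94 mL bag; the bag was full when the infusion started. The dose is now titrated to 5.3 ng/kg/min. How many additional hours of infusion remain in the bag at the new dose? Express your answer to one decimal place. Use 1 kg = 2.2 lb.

46.2 hours

Initial rate:
Weight = 165 lb ÷ 2.2 lb/kg = 75 kg
Dose = 5.6 ng/kg/min × 75 kg = 420 ng/min
420 ng/min × 60 min/hr = 25200 ng/hr
Concentration = 2181 mcg ÷ 94 mL = 23.20213 mcg/mL = 23202.13 ng/mL
Rate = 25200 ng/hr ÷ 23202.13 ng/mL = 1.086107 mL/hr
Volume infused so far = 1.086107 mL/hr × 42.8 hr = 46.48539 mL
Volume remaining = 94 − 46.48539 = 47.51461 mL
New rate:
Dose = 5.3 ng/kg/min × 75 kg = 397.5 ng/min
397.5 ng/min × 60 min/hr = 23850 ng/hr
Rate = 23850 ng/hr ÷ 23202.13 ng/mL = 1.027923 mL/hr
Time remaining = 47.51461 mL ÷ 1.027923 mL/hr = 46.2239 hr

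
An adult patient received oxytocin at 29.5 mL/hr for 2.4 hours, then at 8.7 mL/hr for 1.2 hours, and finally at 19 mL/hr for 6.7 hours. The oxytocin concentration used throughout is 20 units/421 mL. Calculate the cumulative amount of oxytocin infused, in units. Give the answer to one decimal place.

9.9 units

Concentration = 20 units ÷ 421 mL = 0.04750594 units/mL
Stage 1: 29.5 mL/hr × 2.4 hr = 70.8 mL → 70.8 mL × 0.04750594 units/mL = 3.36342 units
Stage 2: 8.7 mL/hr × 1.2 hr = 10.44 mL → 10.44 mL × 0.04750594 units/mL = 0.495962 units
Stage 3: 19 mL/hr × 6.7 hr = 127.3 mL → 127.3 mL × 0.04750594 units/mL = 6.047506 units
Total = 3.36342 + 0.495962 + 6.047506 = 9.906888 units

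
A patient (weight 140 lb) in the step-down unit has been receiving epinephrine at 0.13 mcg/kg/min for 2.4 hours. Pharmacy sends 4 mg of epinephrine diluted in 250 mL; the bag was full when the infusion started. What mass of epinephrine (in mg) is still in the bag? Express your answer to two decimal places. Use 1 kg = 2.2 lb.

2.81 mg

Weight = 140 lb ÷ 2.2 lb/kg = 63.63636 kg
Dose = 0.13 mcg/kg/min × 63.63636 kg = 8.272727 mcg/min
8.272727 mcg/min × 60 min/hr = 496.3636 mcg/hr
Concentration = 4 mg ÷ 250 mL = 0.016 mg/mL = 16 mcg/mL
Rate = 496.3636 mcg/hr ÷ 16 mcg/mL = 31.02273 mL/hr
Volume infused = 31.02273 mL/hr × 2.4 hr = 74.45455 mL
Volume remaining = 250 − 74.45455 = 175.5455 mL
Drug remaining = 175.5455 mL × 16 mcg/mL = 2808.727 mcg = 2.808727 mg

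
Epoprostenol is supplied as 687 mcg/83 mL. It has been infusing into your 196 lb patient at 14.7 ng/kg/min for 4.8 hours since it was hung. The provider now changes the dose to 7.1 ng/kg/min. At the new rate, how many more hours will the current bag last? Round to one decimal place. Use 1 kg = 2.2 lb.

8.2 hours

Initial rate:
Weight = 196 lb ÷ 2.2 lb/kg = 89.09091 kg
Dose = 14.7 ng/kg/min × 89.09091 kg = 1309.636 ng/min
1309.636 ng/min × 60 min/hr = 78578.18 ng/hr
Concentration = 687 mcg ÷ 83 mL = 8.277108 mcg/mL = 8277.108 ng/mL
Rate = 78578.18 ng/hr ÷ 8277.108 ng/mL = 9.493434 mL/hr
Volume infused so far = 9.493434 mL/hr × 4.8 hr = 45.56848 mL
Volume remaining = 83 − 45.56848 = 37.43152 mL
New rate:
Dose = 7.1 ng/kg/min × 89.09091 kg = 632.5455 ng/min
632.5455 ng/min × 60 min/hr = 37952.73 ng/hr
Rate = 37952.73 ng/hr ÷ 8277.108 ng/mL = 4.585264 mL/hr
Time remaining = 37.43152 mL ÷ 4.585264 mL/hr = 8.163438 hr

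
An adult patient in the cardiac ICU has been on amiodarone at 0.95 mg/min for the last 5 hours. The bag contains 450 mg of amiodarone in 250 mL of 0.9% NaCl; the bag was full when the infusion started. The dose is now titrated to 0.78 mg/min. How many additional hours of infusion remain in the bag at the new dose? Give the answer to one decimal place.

3.5 hours

Initial rate:
0.95 mg/min × 60 min/hr = 57 mg/hr
Concentration = 450 mg ÷ 250 mL = 1.8 mg/mL
Rate = 57 mg/hr ÷ 1.8 mg/mL = 31.66667 mL/hr
Volume infused so far = 31.66667 mL/hr × 5 hr = 158.3333 mL
Volume remaining = 250 − 158.3333 = 91.66667 mL
New rate:
0.78 mg/min × 60 min/hr = 46.8 mg/hr
Rate = 46.8 mg/hr ÷ 1.8 mg/mL = 26 mL/hr
Time remaining = 91.66667 mL ÷ 26 mL/hr = 3.525641 hr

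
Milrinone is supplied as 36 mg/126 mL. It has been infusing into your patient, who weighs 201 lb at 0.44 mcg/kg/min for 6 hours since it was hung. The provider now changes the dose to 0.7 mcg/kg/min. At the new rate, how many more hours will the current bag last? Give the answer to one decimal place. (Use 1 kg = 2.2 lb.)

Initial rate:
Weight = 201 lb ÷ 2.2 lb/kg = 91.36364 kg
Dose = 0.44 mcg/kg/min × 91.36364 kg = 40.2 mcg/min
40.2 mcg/min × 60 min/hr = 2412 mcg/hr
Concentration = 36 mg ÷ 126 mL = 0.2857143 mg/mL = 285.7143 mcg/mL
Rate = 2412 mcg/hr ÷ 285.7143 mcg/mL = 8.442 mL/hr
Volume infused so far = 8.442 mL/hr × 6 hr = 50.652 mL
Volume remaining = 126 − 50.652 = 75.348 mL
New rate:
Dose = 0.7 mcg/kg/min × 91.36364 kg = 63.95455 mcg/min
63.95455 mcg/min × 60 min/hr = 3837.273 mcg/hr
Rate = 3837.273 mcg/hr ÷ 285.7143 mcg/mL = 13.43045 mL/hr
Time remaining = 75.348 mL ÷ 13.43045 mL/hr = 5.610235 hr

5.6 hours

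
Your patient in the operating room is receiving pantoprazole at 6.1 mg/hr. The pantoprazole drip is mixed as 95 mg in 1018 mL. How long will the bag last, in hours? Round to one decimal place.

15.6 hours

Concentration = 95 mg ÷ 1018 mL = 0.09332024 mg/mL
Rate = 6.1 mg/hr ÷ 0.09332024 mg/mL = 65.36632 mL/hr
Duration = 1018 mL ÷ 65.36632 mL/hr = 15.57377 hr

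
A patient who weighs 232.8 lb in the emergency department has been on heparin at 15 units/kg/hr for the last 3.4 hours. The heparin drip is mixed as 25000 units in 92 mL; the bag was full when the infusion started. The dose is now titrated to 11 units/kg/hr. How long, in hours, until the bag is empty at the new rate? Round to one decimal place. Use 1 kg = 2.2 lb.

Initial rate:
Weight = 232.8 lb ÷ 2.2 lb/kg = 105.8182 kg
Dose = 15 units/kg/hr × 105.8182 kg = 1587.273 units/hr
Concentration = 25000 units ÷ 92 mL = 271.7391 units/mL
Rate = 1587.273 units/hr ÷ 271.7391 units/mL = 5.841164 mL/hr
Volume infused so far = 5.841164 mL/hr × 3.4 hr = 19.85996 mL
Volume remaining = 92 − 19.85996 = 72.14004 mL
New rate:
Dose = 11 units/kg/hr × 105.8182 kg = 1164 units/hr
Rate = 1164 units/hr ÷ 271.7391 units/mL = 4.28352 mL/hr
Time remaining = 72.14004 mL ÷ 4.28352 mL/hr = 16.8413 hr

16.8 hours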